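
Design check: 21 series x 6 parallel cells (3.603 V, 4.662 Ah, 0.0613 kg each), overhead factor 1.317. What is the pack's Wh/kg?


Step 1: V_pack = 21 * 3.603 = 75.663 V
Step 2: C_pack = 6 * 4.662 = 27.972 Ah
Step 3: E_pack = V_pack * C_pack = 75.663 * 27.972 = 2116.4 Wh
Step 4: m_pack = 21 * 6 * 0.0613 * 1.317 = 10.172 kg
Step 5: ED = E_pack / m_pack = 2116.4 / 10.172 = 208.1 Wh/kg

208.1 Wh/kg


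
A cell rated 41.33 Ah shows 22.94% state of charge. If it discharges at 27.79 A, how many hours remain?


Step 1: remaining = SOC/100 * C_total = 22.94/100 * 41.33 = 9.4811 Ah
Step 2: t = remaining / I = 9.4811 / 27.79 = 0.3412 hr

0.3412 hr


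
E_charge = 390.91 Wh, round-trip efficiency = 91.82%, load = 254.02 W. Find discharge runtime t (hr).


Step 1: E_discharge = eta/100 * E_charge = 91.82/100 * 390.91 = 358.93 Wh
Step 2: t = E_discharge / P = 358.93 / 254.02 = 1.413 hr

1.413 hr


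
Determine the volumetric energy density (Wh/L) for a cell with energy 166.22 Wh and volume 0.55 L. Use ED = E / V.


Volumetric ED = 166.22 Wh / 0.55 L = 302.2 Wh/L

302.2 Wh/L


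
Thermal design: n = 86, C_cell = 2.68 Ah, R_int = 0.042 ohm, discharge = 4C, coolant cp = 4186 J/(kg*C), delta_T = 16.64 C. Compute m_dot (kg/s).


Step 1: I = 4 * 2.68 = 10.72 A
Step 2: Q_cell = I^2 * R = 10.72^2 * 0.042 = 4.8266 W
Step 3: Q_total = 86 * 4.8266 = 415.09 W
Step 4: m_dot = Q_total / (cp * dT) = 415.09 / (4186 * 16.64) = 0.005959 kg/s

0.005959 kg/s


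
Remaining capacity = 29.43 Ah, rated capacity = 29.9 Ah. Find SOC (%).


SOC% = 29.43 / 29.9 * 100 = 98.43%

98.43%


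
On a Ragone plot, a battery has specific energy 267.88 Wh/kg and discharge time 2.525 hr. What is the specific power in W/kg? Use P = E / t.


Specific power = 267.88 Wh/kg / 2.525 hr = 106.1 W/kg

106.1 W/kg


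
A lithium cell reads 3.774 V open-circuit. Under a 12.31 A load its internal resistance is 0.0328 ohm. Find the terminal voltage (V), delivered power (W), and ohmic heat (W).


Step 1: V_terminal = OCV - I*R = 3.774 - 12.31 * 0.0328 = 3.3702 V
Step 2: P_out = V_terminal * I = 3.3702 * 12.31 = 41.49 W
Step 3: Q = I^2 * R = 12.31^2 * 0.0328 = 4.970 W

V=3.3702 V, P=41.49 W, Q=4.970 W


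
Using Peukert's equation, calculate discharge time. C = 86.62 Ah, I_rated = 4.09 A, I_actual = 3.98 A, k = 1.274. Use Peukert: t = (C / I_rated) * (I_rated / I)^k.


t_rated = C / I_rated = 86.62 / 4.09 = 21.178 hr
(I_rated/I)^k = (1.0276)^1.274 = 1.0353
t = t_rated * (I_rated/I)^k = 21.178 * 1.0353 = 21.93 hr

21.93 hr


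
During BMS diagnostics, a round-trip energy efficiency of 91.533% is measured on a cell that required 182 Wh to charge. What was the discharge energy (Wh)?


E_dis = eta/100 * E_chg = 91.533/100 * 182 = 166.6 Wh

166.6 Wh


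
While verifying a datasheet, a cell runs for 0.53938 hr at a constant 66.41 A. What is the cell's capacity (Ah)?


C = I * t = 66.41 * 0.53938 = 35.82 Ah

35.82 Ah


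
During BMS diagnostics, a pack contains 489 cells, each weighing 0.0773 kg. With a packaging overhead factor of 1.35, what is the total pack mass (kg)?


m_pack = n * m_cell * overhead = 489 * 0.0773 * 1.35 = 51.03 kg

51.03 kg


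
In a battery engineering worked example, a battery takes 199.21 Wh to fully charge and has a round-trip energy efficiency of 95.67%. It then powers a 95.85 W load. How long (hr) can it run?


Step 1: E_discharge = eta/100 * E_charge = 95.67/100 * 199.21 = 190.58 Wh
Step 2: t = E_discharge / P = 190.58 / 95.85 = 1.988 hr

1.988 hr


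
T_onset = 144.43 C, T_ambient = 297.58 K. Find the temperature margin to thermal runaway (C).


Convert: T_ambient = 297.58 K = 24.43 C
margin = 144.43 - 24.43 = 120 C

120 C


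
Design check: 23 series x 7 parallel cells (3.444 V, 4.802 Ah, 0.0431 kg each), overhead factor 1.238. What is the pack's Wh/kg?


Step 1: V_pack = 23 * 3.444 = 79.212 V
Step 2: C_pack = 7 * 4.802 = 33.614 Ah
Step 3: E_pack = V_pack * C_pack = 79.212 * 33.614 = 2662.6 Wh
Step 4: m_pack = 23 * 7 * 0.0431 * 1.238 = 8.5906 kg
Step 5: ED = E_pack / m_pack = 2662.6 / 8.5906 = 309.9 Wh/kg

309.9 Wh/kg


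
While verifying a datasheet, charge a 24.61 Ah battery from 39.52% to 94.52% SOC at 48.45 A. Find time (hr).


delta_Ah = 24.61 * (94.52 - 39.52) / 100 = 13.536 Ah
t = delta_Ah / I = 13.536 / 48.45 = 0.2794 hr

0.2794 hr


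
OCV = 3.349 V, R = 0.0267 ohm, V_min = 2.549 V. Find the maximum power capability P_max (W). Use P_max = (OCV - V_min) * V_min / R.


dV = OCV - V_min = 0.8 V (so I_max = dV / R)
P_max = dV * V_min / R = 0.8 * 2.549 / 0.0267 = 76.37 W

76.37 W


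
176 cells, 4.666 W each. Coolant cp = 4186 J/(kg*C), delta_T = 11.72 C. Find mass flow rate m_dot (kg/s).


Q_total = 176 * 4.666 = 821.22 W
m_dot = Q_total / (cp * dT) = 821.22 / (4186 * 11.72) = 0.01674 kg/s

0.01674 kg/s


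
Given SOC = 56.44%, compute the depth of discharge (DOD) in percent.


Complement of SOC: DOD = 100% - 56.44% = 43.56%

43.56%


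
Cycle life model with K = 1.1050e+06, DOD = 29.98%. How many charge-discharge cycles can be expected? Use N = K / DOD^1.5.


DOD^1.5 = 164.15
N = K / DOD^1.5 = 1.1050e+06 / 164.15 = 6732

6732 cycles


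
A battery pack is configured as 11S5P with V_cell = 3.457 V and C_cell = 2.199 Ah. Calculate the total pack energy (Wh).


E = Ns * Vcell * Np * Ccell = 11 * 3.457 * 5 * 2.199 = 418.1 Wh

418.1 Wh


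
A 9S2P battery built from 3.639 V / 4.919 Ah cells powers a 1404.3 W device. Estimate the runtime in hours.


Step 1: E_pack = Ns * V_cell * Np * C_cell = 9 * 3.639 * 2 * 4.919 = 322.2 Wh
Step 2: t = E_pack / P = 322.2 / 1404.3 = 0.2294 hr

0.2294 hr


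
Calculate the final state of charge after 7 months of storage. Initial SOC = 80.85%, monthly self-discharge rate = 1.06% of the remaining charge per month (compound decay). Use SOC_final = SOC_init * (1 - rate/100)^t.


Monthly retention factor = 1 - 1.06/100 = 0.9894
Over 7 months: factor^7 = 0.92812
SOC_final = 80.85 * 0.92812 = 75.04%

75.04%


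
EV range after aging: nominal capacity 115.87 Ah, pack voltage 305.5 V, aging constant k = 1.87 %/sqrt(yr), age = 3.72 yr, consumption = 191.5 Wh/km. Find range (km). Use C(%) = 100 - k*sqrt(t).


Step 1: capacity retention = 100 - 1.87 * sqrt(3.72) = 100 - 1.87 * 1.9287 = 96.393%
Step 2: C_now = 115.87 * 96.393/100 = 111.69 Ah
Step 3: E_pack = V * C_now = 305.5 * 111.69 = 34121 Wh
Step 4: range = E_pack / consumption = 34121 / 191.5 = 178.2 km

178.2 km


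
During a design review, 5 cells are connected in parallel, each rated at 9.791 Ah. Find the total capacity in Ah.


C_total = 5 * 9.791 = 48.955 Ah

48.955 Ah


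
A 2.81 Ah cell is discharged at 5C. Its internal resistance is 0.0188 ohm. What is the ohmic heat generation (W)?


Step 1: I = C_rate * capacity = 5 * 2.81 = 14.05 A
Step 2: Q = I^2 * R = 14.05^2 * 0.0188 = 197.4 * 0.0188 = 3.711 W

3.711 W


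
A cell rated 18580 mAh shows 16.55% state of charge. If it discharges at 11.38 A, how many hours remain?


Convert: C_total = 18580 mAh = 18.58 Ah
Step 1: remaining = SOC/100 * C_total = 16.55/100 * 18.58 = 3.075 Ah
Step 2: t = remaining / I = 3.075 / 11.38 = 0.2702 hr

0.2702 hr


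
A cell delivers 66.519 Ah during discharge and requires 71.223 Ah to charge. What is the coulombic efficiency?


eta_c = Q_dis / Q_chg * 100 = 66.519 / 71.223 * 100 = 93.40%

93.40%


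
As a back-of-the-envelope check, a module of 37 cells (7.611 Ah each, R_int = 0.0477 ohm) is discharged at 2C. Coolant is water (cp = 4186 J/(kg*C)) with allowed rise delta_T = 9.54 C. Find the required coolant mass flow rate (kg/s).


Step 1: I = 2 * 7.611 = 15.222 A
Step 2: Q_cell = I^2 * R = 15.222^2 * 0.0477 = 11.053 W
Step 3: Q_total = 37 * 11.053 = 408.96 W
Step 4: m_dot = Q_total / (cp * dT) = 408.96 / (4186 * 9.54) = 0.01024 kg/s

0.01024 kg/s


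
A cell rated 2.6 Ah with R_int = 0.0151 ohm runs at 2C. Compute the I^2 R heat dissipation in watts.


Step 1: I = C_rate * capacity = 2 * 2.6 = 5.2 A
Step 2: Q = I^2 * R = 5.2^2 * 0.0151 = 27.04 * 0.0151 = 0.4083 W

0.4083 W


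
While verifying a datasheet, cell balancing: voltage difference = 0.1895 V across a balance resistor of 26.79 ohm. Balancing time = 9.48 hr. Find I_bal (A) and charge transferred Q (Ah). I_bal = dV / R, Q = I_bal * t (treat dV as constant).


First, Ohm's law: I_bal = 0.1895 V / 26.79 ohm = 0.0070735 A
Then Q = I * t = 0.0070735 A * 9.48 hr = 0.06706 Ah

I=0.0070735 A, Q=0.06706 Ah


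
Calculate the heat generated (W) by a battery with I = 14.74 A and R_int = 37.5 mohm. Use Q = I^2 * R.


Convert: R = 37.5 mohm = 0.0375 ohm
I^2 = 217.27
Q = 217.27 * 0.0375 = 8.148 W

8.148 W


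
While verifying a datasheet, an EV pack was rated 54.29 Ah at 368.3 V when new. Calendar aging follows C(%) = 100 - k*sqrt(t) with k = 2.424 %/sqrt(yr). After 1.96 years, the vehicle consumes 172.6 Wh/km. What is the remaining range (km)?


Step 1: capacity retention = 100 - 2.424 * sqrt(1.96) = 100 - 2.424 * 1.4 = 96.606%
Step 2: C_now = 54.29 * 96.606/100 = 52.447 Ah
Step 3: E_pack = V * C_now = 368.3 * 52.447 = 19316 Wh
Step 4: range = E_pack / consumption = 19316 / 172.6 = 111.9 km

111.9 km


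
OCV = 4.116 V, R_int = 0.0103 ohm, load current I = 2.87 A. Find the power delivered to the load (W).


Step 1: V_terminal = OCV - I*R = 4.116 - 2.87 * 0.0103 = 4.0864 V
Step 2: P_out = V_terminal * I = 4.0864 * 2.87 = 11.73 W

11.73 W


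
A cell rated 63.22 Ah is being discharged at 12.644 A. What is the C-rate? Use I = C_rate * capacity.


C_rate = I / capacity = 12.644 / 63.22 = 0.2C

0.2C


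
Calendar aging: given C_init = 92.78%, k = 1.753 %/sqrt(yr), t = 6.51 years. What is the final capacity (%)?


sqrt(t) = sqrt(6.51) = 2.5515
C_final = 92.78 - 1.753 * 2.5515 = 88.31%

88.31%


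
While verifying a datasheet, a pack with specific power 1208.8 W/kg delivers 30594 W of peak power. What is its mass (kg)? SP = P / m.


m = P / SP = 30594 / 1208.8 = 25.31 kg

25.31 kg


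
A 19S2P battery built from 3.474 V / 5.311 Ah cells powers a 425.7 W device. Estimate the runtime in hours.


Step 1: E_pack = Ns * V_cell * Np * C_cell = 19 * 3.474 * 2 * 5.311 = 701.12 Wh
Step 2: t = E_pack / P = 701.12 / 425.7 = 1.647 hr

1.647 hr


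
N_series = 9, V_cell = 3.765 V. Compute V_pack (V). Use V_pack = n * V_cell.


Series voltages add: 9 * 3.765 V = 33.885 V

33.885 V


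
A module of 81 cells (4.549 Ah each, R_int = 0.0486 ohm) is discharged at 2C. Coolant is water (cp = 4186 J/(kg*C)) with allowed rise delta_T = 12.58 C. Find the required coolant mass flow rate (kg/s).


Step 1: I = 2 * 4.549 = 9.098 A
Step 2: Q_cell = I^2 * R = 9.098^2 * 0.0486 = 4.0228 W
Step 3: Q_total = 81 * 4.0228 = 325.85 W
Step 4: m_dot = Q_total / (cp * dT) = 325.85 / (4186 * 12.58) = 0.006188 kg/s

0.006188 kg/s


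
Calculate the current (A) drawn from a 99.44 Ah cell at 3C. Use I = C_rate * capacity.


At 3C: I = 3 * 99.44 Ah = 298.32 A

298.32 A


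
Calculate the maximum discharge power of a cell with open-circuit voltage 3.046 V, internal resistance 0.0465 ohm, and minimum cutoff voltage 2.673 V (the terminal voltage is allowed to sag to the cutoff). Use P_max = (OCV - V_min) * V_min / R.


P_max = (OCV - V_min) * V_min / R = (3.046 - 2.673) * 2.673 / 0.0465 = 0.373 * 2.673 / 0.0465 = 21.44 W

21.44 W


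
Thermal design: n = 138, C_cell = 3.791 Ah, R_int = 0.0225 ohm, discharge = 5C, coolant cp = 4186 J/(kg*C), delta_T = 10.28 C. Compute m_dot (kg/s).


Step 1: I = 5 * 3.791 = 18.955 A
Step 2: Q_cell = I^2 * R = 18.955^2 * 0.0225 = 8.0841 W
Step 3: Q_total = 138 * 8.0841 = 1115.6 W
Step 4: m_dot = Q_total / (cp * dT) = 1115.6 / (4186 * 10.28) = 0.02592 kg/s

0.02592 kg/s


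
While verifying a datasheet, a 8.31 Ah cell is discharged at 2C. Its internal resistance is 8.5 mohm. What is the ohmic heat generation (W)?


Convert: R = 8.5 mohm = 0.0085 ohm
Step 1: I = C_rate * capacity = 2 * 8.31 = 16.62 A
Step 2: Q = I^2 * R = 16.62^2 * 0.0085 = 276.22 * 0.0085 = 2.348 W

2.348 W


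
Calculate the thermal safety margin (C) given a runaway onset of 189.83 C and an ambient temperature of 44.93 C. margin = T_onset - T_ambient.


Safety margin = 189.83 C - 44.93 C = 144.9 C

144.9 C


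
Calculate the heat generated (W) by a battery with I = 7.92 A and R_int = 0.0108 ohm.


I^2 = 62.726
Q = 62.726 * 0.0108 = 0.6774 W

0.6774 W


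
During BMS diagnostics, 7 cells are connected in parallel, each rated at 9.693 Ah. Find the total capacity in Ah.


C_total = 7 * 9.693 = 67.851 Ah

67.851 Ah


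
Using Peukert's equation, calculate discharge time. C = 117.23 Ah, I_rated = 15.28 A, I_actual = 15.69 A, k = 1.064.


Step 1: t_rated = C / I_rated = 117.23 / 15.28 = 7.6721 hr
Step 2: ratio = 15.28 / 15.69 = 0.97387
Step 3: ratio^k = 0.97387^1.064 = 0.97222
Step 4: t = t_rated * ratio^k = 7.6721 * 0.97222 = 7.459 hr

7.459 hr


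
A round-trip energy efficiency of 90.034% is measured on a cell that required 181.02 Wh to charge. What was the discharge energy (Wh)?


E_dis = eta/100 * E_chg = 90.034/100 * 181.02 = 163.0 Wh

163.0 Wh


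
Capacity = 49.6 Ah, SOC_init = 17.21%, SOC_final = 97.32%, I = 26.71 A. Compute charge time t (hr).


delta_Ah = 49.6 * (97.32 - 17.21) / 100 = 39.735 Ah
t = delta_Ah / I = 39.735 / 26.71 = 1.488 hr

1.488 hr


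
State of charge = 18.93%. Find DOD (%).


Complement of SOC: DOD = 100% - 18.93% = 81.07%

81.07%


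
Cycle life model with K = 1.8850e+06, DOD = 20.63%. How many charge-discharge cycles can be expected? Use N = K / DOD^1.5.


DOD^1.5 = 93.702
N = K / DOD^1.5 = 1.8850e+06 / 93.702 = 20120

20120 cycles


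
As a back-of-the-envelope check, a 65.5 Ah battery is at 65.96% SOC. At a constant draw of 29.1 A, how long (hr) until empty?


Step 1: remaining = SOC/100 * C_total = 65.96/100 * 65.5 = 43.204 Ah
Step 2: t = remaining / I = 43.204 / 29.1 = 1.485 hr

1.485 hr


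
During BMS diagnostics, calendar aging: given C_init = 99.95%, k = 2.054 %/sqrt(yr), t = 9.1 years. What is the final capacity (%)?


Step 1: sqrt(9.1 yr) = 3.0166
Step 2: drop = 2.054 * 3.0166 = 6.1961
Step 3: C_final = 99.95 - 6.1961 = 93.75%

93.75%


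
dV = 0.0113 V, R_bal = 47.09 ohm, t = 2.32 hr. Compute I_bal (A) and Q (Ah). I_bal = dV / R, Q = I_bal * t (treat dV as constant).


First, Ohm's law: I_bal = 0.0113 V / 47.09 ohm = 2.3997e-04 A
Then Q = I * t = 2.3997e-04 A * 2.32 hr = 5.567e-04 Ah

I=2.3997e-04 A, Q=5.567e-04 Ah


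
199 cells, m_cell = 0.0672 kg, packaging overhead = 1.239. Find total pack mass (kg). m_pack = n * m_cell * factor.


Cell mass sum = 199 * 0.0672 = 13.373 kg
With overhead 1.239: m_pack = 13.373 * 1.239 = 16.57 kg

16.57 kg


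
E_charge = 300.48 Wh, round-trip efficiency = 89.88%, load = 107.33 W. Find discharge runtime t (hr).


Step 1: E_discharge = eta/100 * E_charge = 89.88/100 * 300.48 = 270.07 Wh
Step 2: t = E_discharge / P = 270.07 / 107.33 = 2.516 hr

2.516 hr


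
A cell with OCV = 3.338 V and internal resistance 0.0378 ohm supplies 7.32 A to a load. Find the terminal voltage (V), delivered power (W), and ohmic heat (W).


Step 1: V_terminal = OCV - I*R = 3.338 - 7.32 * 0.0378 = 3.0613 V
Step 2: P_out = V_terminal * I = 3.0613 * 7.32 = 22.41 W
Step 3: Q = I^2 * R = 7.32^2 * 0.0378 = 2.025 W

V=3.0613 V, P=22.41 W, Q=2.025 W


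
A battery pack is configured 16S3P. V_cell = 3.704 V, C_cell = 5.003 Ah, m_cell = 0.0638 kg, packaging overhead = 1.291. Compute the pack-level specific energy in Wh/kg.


Step 1: V_pack = 16 * 3.704 = 59.264 V
Step 2: C_pack = 3 * 5.003 = 15.009 Ah
Step 3: E_pack = V_pack * C_pack = 59.264 * 15.009 = 889.49 Wh
Step 4: m_pack = 16 * 3 * 0.0638 * 1.291 = 3.9536 kg
Step 5: ED = E_pack / m_pack = 889.49 / 3.9536 = 225.0 Wh/kg

225.0 Wh/kg


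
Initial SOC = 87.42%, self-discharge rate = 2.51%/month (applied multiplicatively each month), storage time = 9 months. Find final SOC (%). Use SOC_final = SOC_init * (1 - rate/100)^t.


decay = (1 - 2.51/100)^9 = 0.7955
SOC_final = 87.42 * 0.7955 = 69.54%

69.54%


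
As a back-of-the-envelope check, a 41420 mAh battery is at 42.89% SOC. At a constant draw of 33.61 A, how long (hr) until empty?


Convert: C_total = 41420 mAh = 41.42 Ah
Step 1: remaining = SOC/100 * C_total = 42.89/100 * 41.42 = 17.765 Ah
Step 2: t = remaining / I = 17.765 / 33.61 = 0.5286 hr

0.5286 hr


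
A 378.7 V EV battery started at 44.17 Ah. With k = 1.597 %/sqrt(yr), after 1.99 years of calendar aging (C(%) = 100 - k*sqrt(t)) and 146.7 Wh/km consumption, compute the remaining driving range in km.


Step 1: capacity retention = 100 - 1.597 * sqrt(1.99) = 100 - 1.597 * 1.4107 = 97.747%
Step 2: C_now = 44.17 * 97.747/100 = 43.175 Ah
Step 3: E_pack = V * C_now = 378.7 * 43.175 = 16350 Wh
Step 4: range = E_pack / consumption = 16350 / 146.7 = 111.5 km

111.5 km


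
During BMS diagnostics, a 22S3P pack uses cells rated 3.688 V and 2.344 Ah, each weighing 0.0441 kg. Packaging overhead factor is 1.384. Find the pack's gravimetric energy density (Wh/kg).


Step 1: V_pack = 22 * 3.688 = 81.136 V
Step 2: C_pack = 3 * 2.344 = 7.032 Ah
Step 3: E_pack = V_pack * C_pack = 81.136 * 7.032 = 570.55 Wh
Step 4: m_pack = 22 * 3 * 0.0441 * 1.384 = 4.0283 kg
Step 5: ED = E_pack / m_pack = 570.55 / 4.0283 = 141.6 Wh/kg

141.6 Wh/kg


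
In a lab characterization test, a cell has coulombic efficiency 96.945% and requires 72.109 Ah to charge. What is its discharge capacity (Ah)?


Q_dis = eta/100 * Q_chg = 96.945/100 * 72.109 = 69.91 Ah

69.91 Ah


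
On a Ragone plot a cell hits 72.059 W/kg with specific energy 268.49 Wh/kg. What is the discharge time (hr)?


t = E / P = 268.49 / 72.059 = 3.726 hr

3.726 hr


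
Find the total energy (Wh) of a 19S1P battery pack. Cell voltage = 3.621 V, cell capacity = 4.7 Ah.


V_pack = 19 * 3.621 = 68.799 V
C_pack = 1 * 4.7 = 4.7 Ah
E = V_pack * C_pack = 68.799 * 4.7 = 323.4 Wh

323.4 Wh


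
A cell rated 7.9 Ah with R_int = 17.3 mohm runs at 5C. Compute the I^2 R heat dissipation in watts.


Convert: R = 17.3 mohm = 0.0173 ohm
Step 1: I = C_rate * capacity = 5 * 7.9 = 39.5 A
Step 2: Q = I^2 * R = 39.5^2 * 0.0173 = 1560.3 * 0.0173 = 26.99 W

26.99 W


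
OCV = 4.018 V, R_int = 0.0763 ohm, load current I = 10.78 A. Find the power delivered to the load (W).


Step 1: V_terminal = OCV - I*R = 4.018 - 10.78 * 0.0763 = 3.1955 V
Step 2: P_out = V_terminal * I = 3.1955 * 10.78 = 34.45 W

34.45 W


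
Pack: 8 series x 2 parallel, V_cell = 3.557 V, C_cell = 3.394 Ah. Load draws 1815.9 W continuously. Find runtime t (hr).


Step 1: E_pack = Ns * V_cell * Np * C_cell = 8 * 3.557 * 2 * 3.394 = 193.16 Wh
Step 2: t = E_pack / P = 193.16 / 1815.9 = 0.1064 hr

0.1064 hr


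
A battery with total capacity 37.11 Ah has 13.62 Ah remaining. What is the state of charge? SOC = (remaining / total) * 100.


SOC = (remaining / total) * 100 = (13.62 / 37.11) * 100 = 36.70%

36.70%


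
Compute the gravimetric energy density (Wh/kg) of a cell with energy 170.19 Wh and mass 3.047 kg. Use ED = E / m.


ED = E / m = 170.19 / 3.047 = 55.85 Wh/kg

55.85 Wh/kg


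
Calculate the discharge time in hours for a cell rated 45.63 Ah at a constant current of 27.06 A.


t = capacity / current = 45.63 / 27.06 = 1.686 hr

1.686 hr


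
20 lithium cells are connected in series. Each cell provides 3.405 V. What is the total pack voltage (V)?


V_pack = n * V_cell = 20 * 3.405 = 68.1 V

68.1 V


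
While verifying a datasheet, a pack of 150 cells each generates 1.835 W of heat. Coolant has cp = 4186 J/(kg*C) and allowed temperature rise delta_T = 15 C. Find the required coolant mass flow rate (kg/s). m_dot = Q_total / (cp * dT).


Q_total = 150 * 1.835 = 275.25 W
m_dot = Q_total / (cp * dT) = 275.25 / (4186 * 15) = 0.004384 kg/s

0.004384 kg/s


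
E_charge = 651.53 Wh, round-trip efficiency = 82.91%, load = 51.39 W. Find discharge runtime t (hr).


Step 1: E_discharge = eta/100 * E_charge = 82.91/100 * 651.53 = 540.18 Wh
Step 2: t = E_discharge / P = 540.18 / 51.39 = 10.51 hr

10.51 hr


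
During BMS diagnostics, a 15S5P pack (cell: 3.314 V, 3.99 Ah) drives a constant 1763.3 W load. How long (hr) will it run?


Step 1: E_pack = Ns * V_cell * Np * C_cell = 15 * 3.314 * 5 * 3.99 = 991.71 Wh
Step 2: t = E_pack / P = 991.71 / 1763.3 = 0.5624 hr

0.5624 hr


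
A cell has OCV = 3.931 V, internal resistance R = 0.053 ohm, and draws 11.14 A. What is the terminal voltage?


IR drop = 11.14 * 0.053 = 0.59042 V
V = 3.931 - 0.59042 = 3.341 V

3.341 V


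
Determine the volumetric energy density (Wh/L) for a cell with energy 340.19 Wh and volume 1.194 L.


ED = E / V = 340.19 / 1.194 = 284.9 Wh/L

284.9 Wh/L


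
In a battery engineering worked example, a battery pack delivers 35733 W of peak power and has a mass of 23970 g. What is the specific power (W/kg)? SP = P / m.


Convert: m = 23970 g = 23.97 kg
SP = P / m = 35733 / 23.97 = 1491 W/kg

1491 W/kg


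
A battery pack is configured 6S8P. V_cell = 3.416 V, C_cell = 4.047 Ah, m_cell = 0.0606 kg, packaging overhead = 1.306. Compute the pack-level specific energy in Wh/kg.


Step 1: V_pack = 6 * 3.416 = 20.496 V
Step 2: C_pack = 8 * 4.047 = 32.376 Ah
Step 3: E_pack = V_pack * C_pack = 20.496 * 32.376 = 663.58 Wh
Step 4: m_pack = 6 * 8 * 0.0606 * 1.306 = 3.7989 kg
Step 5: ED = E_pack / m_pack = 663.58 / 3.7989 = 174.7 Wh/kg

174.7 Wh/kg


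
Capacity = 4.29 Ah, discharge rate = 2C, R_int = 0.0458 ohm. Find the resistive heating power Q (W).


Step 1: I = C_rate * capacity = 2 * 4.29 = 8.58 A
Step 2: Q = I^2 * R = 8.58^2 * 0.0458 = 73.616 * 0.0458 = 3.372 W

3.372 W


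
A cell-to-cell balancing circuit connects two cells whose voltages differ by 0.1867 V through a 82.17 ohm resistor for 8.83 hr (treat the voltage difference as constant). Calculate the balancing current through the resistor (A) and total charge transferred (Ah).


I_bal = dV / R = 0.1867 / 82.17 = 0.0022721 A
Q = I_bal * t = 0.0022721 * 8.83 = 0.02006 Ah

I=0.0022721 A, Q=0.02006 Ah


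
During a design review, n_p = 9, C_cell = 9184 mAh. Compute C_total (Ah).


Convert: C_cell = 9184 mAh = 9.184 Ah
C_total = 9 * 9.184 = 82.656 Ah

82.656 Ah


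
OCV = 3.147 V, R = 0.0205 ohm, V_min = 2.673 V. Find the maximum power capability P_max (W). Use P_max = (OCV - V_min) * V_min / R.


dV = OCV - V_min = 0.474 V (so I_max = dV / R)
P_max = dV * V_min / R = 0.474 * 2.673 / 0.0205 = 61.80 W

61.80 W


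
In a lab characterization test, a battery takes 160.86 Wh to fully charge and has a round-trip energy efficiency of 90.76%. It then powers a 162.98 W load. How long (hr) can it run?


Step 1: E_discharge = eta/100 * E_charge = 90.76/100 * 160.86 = 146 Wh
Step 2: t = E_discharge / P = 146 / 162.98 = 0.8958 hr

0.8958 hr


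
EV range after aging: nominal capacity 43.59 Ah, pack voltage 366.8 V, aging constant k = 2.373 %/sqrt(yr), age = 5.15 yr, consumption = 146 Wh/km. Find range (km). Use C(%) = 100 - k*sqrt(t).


Step 1: capacity retention = 100 - 2.373 * sqrt(5.15) = 100 - 2.373 * 2.2694 = 94.615%
Step 2: C_now = 43.59 * 94.615/100 = 41.243 Ah
Step 3: E_pack = V * C_now = 366.8 * 41.243 = 15128 Wh
Step 4: range = E_pack / consumption = 15128 / 146 = 103.6 km

103.6 km


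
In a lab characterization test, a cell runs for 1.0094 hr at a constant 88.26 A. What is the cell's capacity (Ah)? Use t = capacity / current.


C = I * t = 88.26 * 1.0094 = 89.09 Ah

89.09 Ah


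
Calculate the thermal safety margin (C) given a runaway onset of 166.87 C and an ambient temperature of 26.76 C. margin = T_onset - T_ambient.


Safety margin = 166.87 C - 26.76 C = 140.11 C

140.11 C


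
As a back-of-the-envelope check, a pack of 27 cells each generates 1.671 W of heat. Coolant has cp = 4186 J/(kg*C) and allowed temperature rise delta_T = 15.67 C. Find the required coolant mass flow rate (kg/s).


Q_total = 27 * 1.671 = 45.117 W
m_dot = Q_total / (cp * dT) = 45.117 / (4186 * 15.67) = 6.878e-04 kg/s

6.878e-04 kg/s


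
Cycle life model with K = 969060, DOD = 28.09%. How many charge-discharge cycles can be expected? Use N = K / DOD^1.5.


Step 1: DOD^1.5 = 28.09^1.5 = 148.88
Step 2: N = 969060 / 148.88 = 6509 cycles

6509 cycles


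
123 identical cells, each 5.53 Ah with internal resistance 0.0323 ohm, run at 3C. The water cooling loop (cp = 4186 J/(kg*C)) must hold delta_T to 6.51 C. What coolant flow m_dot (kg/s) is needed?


Step 1: I = 3 * 5.53 = 16.59 A
Step 2: Q_cell = I^2 * R = 16.59^2 * 0.0323 = 8.8899 W
Step 3: Q_total = 123 * 8.8899 = 1093.5 W
Step 4: m_dot = Q_total / (cp * dT) = 1093.5 / (4186 * 6.51) = 0.04013 kg/s

0.04013 kg/s


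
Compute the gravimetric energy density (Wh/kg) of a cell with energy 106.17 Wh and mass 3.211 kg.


Specific energy = 106.17 Wh / 3.211 kg = 33.06 Wh/kg

33.06 Wh/kg


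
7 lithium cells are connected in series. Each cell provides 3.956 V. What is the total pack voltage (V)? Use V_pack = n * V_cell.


With 7 cells in series at 3.956 V each, V_pack = 27.692 V

27.692 V


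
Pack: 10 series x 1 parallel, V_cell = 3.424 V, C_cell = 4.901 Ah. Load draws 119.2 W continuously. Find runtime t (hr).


Step 1: E_pack = Ns * V_cell * Np * C_cell = 10 * 3.424 * 1 * 4.901 = 167.81 Wh
Step 2: t = E_pack / P = 167.81 / 119.2 = 1.408 hr

1.408 hr


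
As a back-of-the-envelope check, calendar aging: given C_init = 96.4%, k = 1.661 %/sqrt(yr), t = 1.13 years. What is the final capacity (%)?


sqrt(t) = sqrt(1.13) = 1.063
C_final = 96.4 - 1.661 * 1.063 = 94.63%

94.63%


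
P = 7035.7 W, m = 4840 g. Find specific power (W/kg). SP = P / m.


Convert: m = 4840 g = 4.84 kg
Specific power = 7035.7 W / 4.84 kg = 1454 W/kg

1454 W/kg


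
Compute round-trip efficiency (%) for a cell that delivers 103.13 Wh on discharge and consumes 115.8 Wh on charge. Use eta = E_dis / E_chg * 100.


Round-trip efficiency = 103.13/115.8 * 100% = 89.06%

89.06%


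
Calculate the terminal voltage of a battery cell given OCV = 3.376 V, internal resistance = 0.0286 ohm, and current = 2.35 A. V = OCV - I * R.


IR drop = 2.35 * 0.0286 = 0.06721 V
V = 3.376 - 0.06721 = 3.309 V

3.309 V


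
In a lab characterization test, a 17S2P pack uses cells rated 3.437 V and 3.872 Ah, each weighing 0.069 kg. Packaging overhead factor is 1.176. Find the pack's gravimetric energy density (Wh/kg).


Step 1: V_pack = 17 * 3.437 = 58.429 V
Step 2: C_pack = 2 * 3.872 = 7.744 Ah
Step 3: E_pack = V_pack * C_pack = 58.429 * 7.744 = 452.47 Wh
Step 4: m_pack = 17 * 2 * 0.069 * 1.176 = 2.7589 kg
Step 5: ED = E_pack / m_pack = 452.47 / 2.7589 = 164.0 Wh/kg

164.0 Wh/kg


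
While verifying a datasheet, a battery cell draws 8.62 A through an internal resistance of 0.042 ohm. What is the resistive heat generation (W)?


Q = I^2 * R = 8.62^2 * 0.042 = 3.121 W

3.121 W


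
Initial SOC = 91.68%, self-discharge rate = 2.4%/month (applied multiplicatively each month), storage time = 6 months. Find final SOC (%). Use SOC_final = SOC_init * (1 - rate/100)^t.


Monthly retention factor = 1 - 2.4/100 = 0.976
Over 6 months: factor^6 = 0.86437
SOC_final = 91.68 * 0.86437 = 79.25%

79.25%


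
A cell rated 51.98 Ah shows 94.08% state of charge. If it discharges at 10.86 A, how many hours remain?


Step 1: remaining = SOC/100 * C_total = 94.08/100 * 51.98 = 48.903 Ah
Step 2: t = remaining / I = 48.903 / 10.86 = 4.503 hr

4.503 hr


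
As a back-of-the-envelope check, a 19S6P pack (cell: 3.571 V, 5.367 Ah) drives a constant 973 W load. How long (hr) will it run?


Step 1: E_pack = Ns * V_cell * Np * C_cell = 19 * 3.571 * 6 * 5.367 = 2184.9 Wh
Step 2: t = E_pack / P = 2184.9 / 973 = 2.246 hr

2.246 hr


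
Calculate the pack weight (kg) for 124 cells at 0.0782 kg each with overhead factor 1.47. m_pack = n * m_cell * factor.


m_pack = n * m_cell * overhead = 124 * 0.0782 * 1.47 = 14.25 kg

14.25 kg


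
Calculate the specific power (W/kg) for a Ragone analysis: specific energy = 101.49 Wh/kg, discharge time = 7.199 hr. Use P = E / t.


Specific power = 101.49 Wh/kg / 7.199 hr = 14.10 W/kg

14.10 W/kg


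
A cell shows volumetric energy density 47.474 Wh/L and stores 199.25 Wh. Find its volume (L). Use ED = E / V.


V = E / ED = 199.25 / 47.474 = 4.197 L

4.197 L


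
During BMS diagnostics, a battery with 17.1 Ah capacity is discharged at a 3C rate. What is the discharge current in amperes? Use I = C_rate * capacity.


I = C_rate * capacity = 3 * 17.1 = 51.3 A

51.3 A


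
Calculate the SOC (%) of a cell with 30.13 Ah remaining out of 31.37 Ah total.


SOC = (remaining / total) * 100 = (30.13 / 31.37) * 100 = 96.05%

96.05%


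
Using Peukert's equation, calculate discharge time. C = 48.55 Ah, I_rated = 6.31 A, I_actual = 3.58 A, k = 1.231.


Step 1: t_rated = C / I_rated = 48.55 / 6.31 = 7.6941 hr
Step 2: ratio = 6.31 / 3.58 = 1.7626
Step 3: ratio^k = 1.7626^1.231 = 2.0092
Step 4: t = t_rated * ratio^k = 7.6941 * 2.0092 = 15.46 hr

15.46 hr


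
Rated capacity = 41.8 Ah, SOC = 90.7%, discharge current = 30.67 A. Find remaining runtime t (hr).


Step 1: remaining = SOC/100 * C_total = 90.7/100 * 41.8 = 37.913 Ah
Step 2: t = remaining / I = 37.913 / 30.67 = 1.236 hr

1.236 hr


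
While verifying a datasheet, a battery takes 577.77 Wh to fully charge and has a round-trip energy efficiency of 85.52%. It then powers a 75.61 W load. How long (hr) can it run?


Step 1: E_discharge = eta/100 * E_charge = 85.52/100 * 577.77 = 494.11 Wh
Step 2: t = E_discharge / P = 494.11 / 75.61 = 6.535 hr

6.535 hr


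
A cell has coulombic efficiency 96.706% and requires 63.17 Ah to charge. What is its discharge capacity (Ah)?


Q_dis = eta/100 * Q_chg = 96.706/100 * 63.17 = 61.09 Ah

61.09 Ah


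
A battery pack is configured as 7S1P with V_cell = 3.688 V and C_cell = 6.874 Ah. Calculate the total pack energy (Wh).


E = Ns * Vcell * Np * Ccell = 7 * 3.688 * 1 * 6.874 = 177.5 Wh

177.5 Wh


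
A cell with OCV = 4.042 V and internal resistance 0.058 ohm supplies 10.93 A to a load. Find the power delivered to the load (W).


Step 1: V_terminal = OCV - I*R = 4.042 - 10.93 * 0.058 = 3.4081 V
Step 2: P_out = V_terminal * I = 3.4081 * 10.93 = 37.25 W

37.25 W


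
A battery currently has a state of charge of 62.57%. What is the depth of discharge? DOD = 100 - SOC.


DOD = 100 - SOC = 100 - 62.57 = 37.43%

37.43%


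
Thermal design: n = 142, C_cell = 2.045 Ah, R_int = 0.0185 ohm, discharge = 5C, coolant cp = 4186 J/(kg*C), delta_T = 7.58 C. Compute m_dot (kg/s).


Step 1: I = 5 * 2.045 = 10.225 A
Step 2: Q_cell = I^2 * R = 10.225^2 * 0.0185 = 1.9342 W
Step 3: Q_total = 142 * 1.9342 = 274.66 W
Step 4: m_dot = Q_total / (cp * dT) = 274.66 / (4186 * 7.58) = 0.008656 kg/s

0.008656 kg/s


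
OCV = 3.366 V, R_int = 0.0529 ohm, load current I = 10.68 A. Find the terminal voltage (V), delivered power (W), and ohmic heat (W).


Step 1: V_terminal = OCV - I*R = 3.366 - 10.68 * 0.0529 = 2.801 V
Step 2: P_out = V_terminal * I = 2.801 * 10.68 = 29.91 W
Step 3: Q = I^2 * R = 10.68^2 * 0.0529 = 6.034 W

V=2.801 V, P=29.91 W, Q=6.034 W


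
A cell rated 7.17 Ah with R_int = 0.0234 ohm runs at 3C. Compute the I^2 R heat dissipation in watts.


Step 1: I = C_rate * capacity = 3 * 7.17 = 21.51 A
Step 2: Q = I^2 * R = 21.51^2 * 0.0234 = 462.68 * 0.0234 = 10.83 W

10.83 W


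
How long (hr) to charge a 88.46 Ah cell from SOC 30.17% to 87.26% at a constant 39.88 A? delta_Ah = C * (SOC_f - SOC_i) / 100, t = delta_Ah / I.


delta_Ah = 88.46 * (87.26 - 30.17) / 100 = 50.502 Ah
t = delta_Ah / I = 50.502 / 39.88 = 1.266 hr

1.266 hr


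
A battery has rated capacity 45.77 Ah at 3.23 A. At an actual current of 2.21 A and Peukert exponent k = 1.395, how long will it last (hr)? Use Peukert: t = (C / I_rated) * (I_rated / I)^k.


t_rated = C / I_rated = 45.77 / 3.23 = 14.17 hr
(I_rated/I)^k = (1.4615)^1.395 = 1.6978
t = t_rated * (I_rated/I)^k = 14.17 * 1.6978 = 24.06 hr

24.06 hr


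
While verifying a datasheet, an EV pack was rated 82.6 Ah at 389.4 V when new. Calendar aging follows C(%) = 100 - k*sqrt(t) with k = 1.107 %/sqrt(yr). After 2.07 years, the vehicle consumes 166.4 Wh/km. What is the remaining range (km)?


Step 1: capacity retention = 100 - 1.107 * sqrt(2.07) = 100 - 1.107 * 1.4387 = 98.407%
Step 2: C_now = 82.6 * 98.407/100 = 81.284 Ah
Step 3: E_pack = V * C_now = 389.4 * 81.284 = 31652 Wh
Step 4: range = E_pack / consumption = 31652 / 166.4 = 190.2 km

190.2 km


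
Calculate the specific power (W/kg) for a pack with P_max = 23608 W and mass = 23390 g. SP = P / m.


Convert: m = 23390 g = 23.39 kg
Specific power = 23608 W / 23.39 kg = 1009 W/kg

1009 W/kg


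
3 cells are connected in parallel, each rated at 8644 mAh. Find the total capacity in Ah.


Convert: C_cell = 8644 mAh = 8.644 Ah
C_total = 3 * 8.644 = 25.932 Ah

25.932 Ah


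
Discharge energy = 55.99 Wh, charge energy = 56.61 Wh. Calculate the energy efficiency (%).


eta_e = E_dis / E_chg * 100 = 55.99 / 56.61 * 100 = 98.90%

98.90%


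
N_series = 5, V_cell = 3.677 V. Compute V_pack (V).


Series voltages add: 5 * 3.677 V = 18.385 V

18.385 V


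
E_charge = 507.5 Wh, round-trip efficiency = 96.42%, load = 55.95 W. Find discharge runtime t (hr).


Step 1: E_discharge = eta/100 * E_charge = 96.42/100 * 507.5 = 489.33 Wh
Step 2: t = E_discharge / P = 489.33 / 55.95 = 8.746 hr

8.746 hr


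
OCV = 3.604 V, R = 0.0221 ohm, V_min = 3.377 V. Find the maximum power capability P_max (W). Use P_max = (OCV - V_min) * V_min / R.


dV = OCV - V_min = 0.227 V (so I_max = dV / R)
P_max = dV * V_min / R = 0.227 * 3.377 / 0.0221 = 34.69 W

34.69 W


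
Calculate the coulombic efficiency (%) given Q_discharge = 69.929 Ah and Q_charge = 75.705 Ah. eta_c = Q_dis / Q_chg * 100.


Coulombic efficiency = 69.929/75.705 * 100% = 92.37%

92.37%


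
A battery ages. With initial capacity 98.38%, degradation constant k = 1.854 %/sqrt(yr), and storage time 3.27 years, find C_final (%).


Step 1: sqrt(3.27 yr) = 1.8083
Step 2: drop = 1.854 * 1.8083 = 3.3526
Step 3: C_final = 98.38 - 3.3526 = 95.03%

95.03%


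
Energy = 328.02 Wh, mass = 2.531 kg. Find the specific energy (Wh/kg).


Specific energy = 328.02 Wh / 2.531 kg = 129.6 Wh/kg

129.6 Wh/kg


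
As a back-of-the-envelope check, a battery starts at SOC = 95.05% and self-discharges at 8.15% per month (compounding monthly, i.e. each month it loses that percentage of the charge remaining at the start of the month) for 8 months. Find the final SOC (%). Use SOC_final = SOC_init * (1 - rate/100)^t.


decay = (1 - 8.15/100)^8 = 0.50656
SOC_final = 95.05 * 0.50656 = 48.15%

48.15%


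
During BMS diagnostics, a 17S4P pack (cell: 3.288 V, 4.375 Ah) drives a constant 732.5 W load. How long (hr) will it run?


Step 1: E_pack = Ns * V_cell * Np * C_cell = 17 * 3.288 * 4 * 4.375 = 978.18 Wh
Step 2: t = E_pack / P = 978.18 / 732.5 = 1.335 hr

1.335 hr


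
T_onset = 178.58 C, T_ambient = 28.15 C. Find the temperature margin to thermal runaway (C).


margin = T_onset - T_ambient = 178.58 - 28.15 = 150.43 C

150.43 C


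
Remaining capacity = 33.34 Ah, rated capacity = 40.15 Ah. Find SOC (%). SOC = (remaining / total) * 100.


SOC = (remaining / total) * 100 = (33.34 / 40.15) * 100 = 83.04%

83.04%


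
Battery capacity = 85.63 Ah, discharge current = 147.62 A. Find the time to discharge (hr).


t = capacity / current = 85.63 / 147.62 = 0.5801 hr

0.5801 hr


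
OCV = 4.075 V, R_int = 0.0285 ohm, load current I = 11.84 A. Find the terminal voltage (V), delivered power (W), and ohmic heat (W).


Step 1: V_terminal = OCV - I*R = 4.075 - 11.84 * 0.0285 = 3.7376 V
Step 2: P_out = V_terminal * I = 3.7376 * 11.84 = 44.25 W
Step 3: Q = I^2 * R = 11.84^2 * 0.0285 = 3.995 W

V=3.7376 V, P=44.25 W, Q=3.995 W


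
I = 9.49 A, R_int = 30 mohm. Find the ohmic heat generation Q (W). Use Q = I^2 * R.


Convert: R = 30 mohm = 0.03 ohm
I^2 = 90.06
Q = 90.06 * 0.03 = 2.702 W

2.702 W


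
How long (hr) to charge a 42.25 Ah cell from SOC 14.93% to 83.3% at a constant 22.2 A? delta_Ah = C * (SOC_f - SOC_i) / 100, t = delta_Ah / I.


delta_Ah = 42.25 * (83.3 - 14.93) / 100 = 28.886 Ah
t = delta_Ah / I = 28.886 / 22.2 = 1.301 hr

1.301 hr


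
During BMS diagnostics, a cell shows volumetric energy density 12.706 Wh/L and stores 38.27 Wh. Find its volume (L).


V = E / ED = 38.27 / 12.706 = 3.012 L

3.012 L


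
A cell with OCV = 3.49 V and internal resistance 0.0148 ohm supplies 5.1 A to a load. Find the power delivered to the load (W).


Step 1: V_terminal = OCV - I*R = 3.49 - 5.1 * 0.0148 = 3.4145 V
Step 2: P_out = V_terminal * I = 3.4145 * 5.1 = 17.41 W

17.41 W


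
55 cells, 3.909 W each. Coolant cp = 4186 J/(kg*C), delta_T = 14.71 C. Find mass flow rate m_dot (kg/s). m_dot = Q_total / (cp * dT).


Q_total = 55 * 3.909 = 215 W
m_dot = Q_total / (cp * dT) = 215 / (4186 * 14.71) = 0.003492 kg/s

0.003492 kg/s


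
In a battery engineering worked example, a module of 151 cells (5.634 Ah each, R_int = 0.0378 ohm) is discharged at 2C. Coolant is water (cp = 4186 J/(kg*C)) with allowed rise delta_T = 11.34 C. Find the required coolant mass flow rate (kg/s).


Step 1: I = 2 * 5.634 = 11.268 A
Step 2: Q_cell = I^2 * R = 11.268^2 * 0.0378 = 4.7994 W
Step 3: Q_total = 151 * 4.7994 = 724.71 W
Step 4: m_dot = Q_total / (cp * dT) = 724.71 / (4186 * 11.34) = 0.01527 kg/s

0.01527 kg/s


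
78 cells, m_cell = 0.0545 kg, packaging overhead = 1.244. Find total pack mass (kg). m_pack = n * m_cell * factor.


Cell mass sum = 78 * 0.0545 = 4.251 kg
With overhead 1.244: m_pack = 4.251 * 1.244 = 5.288 kg

5.288 kg


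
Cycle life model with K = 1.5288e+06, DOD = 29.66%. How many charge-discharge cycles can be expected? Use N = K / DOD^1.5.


DOD^1.5 = 161.53
N = K / DOD^1.5 = 1.5288e+06 / 161.53 = 9464

9464 cycles


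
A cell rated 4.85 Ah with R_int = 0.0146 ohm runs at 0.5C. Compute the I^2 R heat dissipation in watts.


Step 1: I = C_rate * capacity = 0.5 * 4.85 = 2.425 A
Step 2: Q = I^2 * R = 2.425^2 * 0.0146 = 5.8806 * 0.0146 = 0.08586 W

0.08586 W


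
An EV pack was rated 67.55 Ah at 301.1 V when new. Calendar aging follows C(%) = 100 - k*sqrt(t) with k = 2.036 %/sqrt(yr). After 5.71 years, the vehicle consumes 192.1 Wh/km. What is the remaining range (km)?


Step 1: capacity retention = 100 - 2.036 * sqrt(5.71) = 100 - 2.036 * 2.3896 = 95.135%
Step 2: C_now = 67.55 * 95.135/100 = 64.264 Ah
Step 3: E_pack = V * C_now = 301.1 * 64.264 = 19350 Wh
Step 4: range = E_pack / consumption = 19350 / 192.1 = 100.7 km

100.7 km


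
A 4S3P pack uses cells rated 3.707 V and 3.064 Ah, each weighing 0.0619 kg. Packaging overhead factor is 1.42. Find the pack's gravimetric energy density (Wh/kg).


Step 1: V_pack = 4 * 3.707 = 14.828 V
Step 2: C_pack = 3 * 3.064 = 9.192 Ah
Step 3: E_pack = V_pack * C_pack = 14.828 * 9.192 = 136.3 Wh
Step 4: m_pack = 4 * 3 * 0.0619 * 1.42 = 1.0548 kg
Step 5: ED = E_pack / m_pack = 136.3 / 1.0548 = 129.2 Wh/kg

129.2 Wh/kg


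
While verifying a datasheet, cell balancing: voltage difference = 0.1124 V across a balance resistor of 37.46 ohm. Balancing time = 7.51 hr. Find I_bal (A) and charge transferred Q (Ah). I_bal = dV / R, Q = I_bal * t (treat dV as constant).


First, Ohm's law: I_bal = 0.1124 V / 37.46 ohm = 0.0030005 A
Then Q = I * t = 0.0030005 A * 7.51 hr = 0.02253 Ah

I=0.0030005 A, Q=0.02253 Ah


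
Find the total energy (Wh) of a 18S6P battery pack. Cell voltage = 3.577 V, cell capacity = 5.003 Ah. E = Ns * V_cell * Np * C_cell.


V_pack = 18 * 3.577 = 64.386 V
C_pack = 6 * 5.003 = 30.018 Ah
E = V_pack * C_pack = 64.386 * 30.018 = 1933 Wh

1933 Wh
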